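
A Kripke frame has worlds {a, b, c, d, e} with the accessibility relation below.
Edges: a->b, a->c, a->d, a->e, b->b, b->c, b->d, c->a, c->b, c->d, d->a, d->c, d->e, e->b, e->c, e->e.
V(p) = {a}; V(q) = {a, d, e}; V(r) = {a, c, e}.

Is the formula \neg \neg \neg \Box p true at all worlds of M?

Yes

Let φ = \neg \neg \neg \Box p. Evaluate φ at each world:
  a (successors {b, c, d, e}): φ is true.
  b (successors {b, c, d}): φ is true.
  c (successors {a, b, d}): φ is true.
  d (successors {a, c, e}): φ is true.
  e (successors {b, c, e}): φ is true.
For instance, at e:
  At e: \neg \neg \Box p is false, so \neg \neg \neg \Box p is true.
    At e: \neg \Box p is true, so \neg \neg \Box p is false.
      At e: \Box p is false, so \neg \Box p is true.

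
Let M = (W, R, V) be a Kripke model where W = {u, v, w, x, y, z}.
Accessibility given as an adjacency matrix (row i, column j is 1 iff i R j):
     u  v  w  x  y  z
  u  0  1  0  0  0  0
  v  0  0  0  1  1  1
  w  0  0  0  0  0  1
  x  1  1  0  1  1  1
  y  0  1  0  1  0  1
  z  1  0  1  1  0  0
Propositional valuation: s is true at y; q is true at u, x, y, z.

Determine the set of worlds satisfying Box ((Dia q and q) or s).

v, w

Let φ = Box ((Dia q and q) or s). Evaluate φ at each world:
  u (successors {v}): φ is false.
  v (successors {x, y, z}): φ is true.
  w (successors {z}): φ is true.
  x (successors {u, v, x, y, z}): φ is false.
  y (successors {v, x, z}): φ is false.
  z (successors {u, w, x}): φ is false.
For instance, at y:
  At y: Box ((Dia q and q) or s) requires (Dia q and q) or s at every successor {v, x, z}.
    (Dia q and q) or s fails at v, so Box ((Dia q and q) or s) is false at y.
      At v: Dia q and q is false, s is false, so (Dia q and q) or s is false.
Satisfying worlds: {v, w}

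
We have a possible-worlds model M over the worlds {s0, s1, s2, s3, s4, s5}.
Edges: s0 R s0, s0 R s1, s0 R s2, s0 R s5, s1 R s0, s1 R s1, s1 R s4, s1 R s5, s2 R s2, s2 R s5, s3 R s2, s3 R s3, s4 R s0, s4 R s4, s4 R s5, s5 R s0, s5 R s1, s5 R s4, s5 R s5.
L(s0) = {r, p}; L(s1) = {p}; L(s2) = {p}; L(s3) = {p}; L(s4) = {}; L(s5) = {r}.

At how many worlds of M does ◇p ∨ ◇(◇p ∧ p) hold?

Let φ = ◇p ∨ ◇(◇p ∧ p). Evaluate φ at each world:
  s0 (successors {s0, s1, s2, s5}): φ is true.
  s1 (successors {s0, s1, s4, s5}): φ is true.
  s2 (successors {s2, s5}): φ is true.
  s3 (successors {s2, s3}): φ is true.
  s4 (successors {s0, s4, s5}): φ is true.
  s5 (successors {s0, s1, s4, s5}): φ is true.
For instance, at s0:
  At s0: ◇p is true, ◇(◇p ∧ p) is true, so ◇p ∨ ◇(◇p ∧ p) is true.
    At s0: ◇p requires p at some successor in {s0, s1, s2, s5}.
      p holds at s0, so ◇p is true at s0.
    At s0: ◇(◇p ∧ p) requires ◇p ∧ p at some successor in {s0, s1, s2, s5}.
      ◇p ∧ p holds at s0, so ◇(◇p ∧ p) is true at s0.
Satisfying worlds: {s0, s1, s2, s3, s4, s5}

6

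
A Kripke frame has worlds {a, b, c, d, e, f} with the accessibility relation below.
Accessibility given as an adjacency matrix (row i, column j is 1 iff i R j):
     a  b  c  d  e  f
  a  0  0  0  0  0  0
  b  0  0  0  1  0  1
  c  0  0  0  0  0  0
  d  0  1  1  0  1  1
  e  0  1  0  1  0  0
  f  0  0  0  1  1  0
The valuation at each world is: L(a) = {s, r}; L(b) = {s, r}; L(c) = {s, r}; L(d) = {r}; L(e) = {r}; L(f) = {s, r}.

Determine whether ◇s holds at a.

No

At a: no accessible worlds, so ◇s is false.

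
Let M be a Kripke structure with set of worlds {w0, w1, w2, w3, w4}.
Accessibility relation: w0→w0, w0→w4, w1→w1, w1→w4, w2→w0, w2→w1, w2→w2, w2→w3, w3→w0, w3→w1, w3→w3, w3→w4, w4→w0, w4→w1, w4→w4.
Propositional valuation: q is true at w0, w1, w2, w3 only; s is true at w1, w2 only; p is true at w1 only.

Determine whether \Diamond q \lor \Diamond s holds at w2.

Yes

Recall that \Diamond ψ holds at a world iff ψ holds at some accessible world.
At w2: \Diamond q is true, \Diamond s is true, so \Diamond q \lor \Diamond s is true.
  At w2: \Diamond q requires q at some successor in {w0, w1, w2, w3}.
    q holds at w0, so \Diamond q is true at w2.
  At w2: \Diamond s requires s at some successor in {w0, w1, w2, w3}.
    s holds at w1, so \Diamond s is true at w2.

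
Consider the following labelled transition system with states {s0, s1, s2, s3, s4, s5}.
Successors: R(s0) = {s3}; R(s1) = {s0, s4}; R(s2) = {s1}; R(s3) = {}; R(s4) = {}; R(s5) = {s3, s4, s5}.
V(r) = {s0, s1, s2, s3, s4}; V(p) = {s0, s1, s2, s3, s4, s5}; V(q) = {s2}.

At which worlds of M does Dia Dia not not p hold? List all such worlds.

s1, s2, s5

Recall that Dia ψ holds at a world iff ψ holds at some accessible world.
Let φ = Dia Dia not not p. Evaluate φ at each world:
  s0 (successors {s3}): φ is false.
  s1 (successors {s0, s4}): φ is true.
  s2 (successors {s1}): φ is true.
  s3 (successors ∅): φ is false.
  s4 (successors ∅): φ is false.
  s5 (successors {s3, s4, s5}): φ is true.
For instance, at s2:
  At s2: Dia Dia not not p requires Dia not not p at some successor in {s1}.
    Dia not not p holds at s1, so Dia Dia not not p is true at s2.
      At s1: Dia not not p requires not not p at some successor in {s0, s4}.
        not not p holds at s0, so Dia not not p is true at s1.
Satisfying worlds: {s1, s2, s5}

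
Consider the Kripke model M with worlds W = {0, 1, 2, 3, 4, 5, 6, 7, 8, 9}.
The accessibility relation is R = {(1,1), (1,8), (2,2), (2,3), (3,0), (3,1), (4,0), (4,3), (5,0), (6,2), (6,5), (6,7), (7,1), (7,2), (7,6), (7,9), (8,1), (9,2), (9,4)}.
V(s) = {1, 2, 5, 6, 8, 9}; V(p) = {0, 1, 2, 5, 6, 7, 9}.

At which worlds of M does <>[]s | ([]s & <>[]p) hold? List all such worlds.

Let φ = <>[]s | ([]s & <>[]p). Evaluate φ at each world:
  0 (successors ∅): φ is false.
  1 (successors {1, 8}): φ is true.
  2 (successors {2, 3}): φ is false.
  3 (successors {0, 1}): φ is true.
  4 (successors {0, 3}): φ is true.
  5 (successors {0}): φ is true.
  6 (successors {2, 5, 7}): φ is true.
  7 (successors {1, 2, 6, 9}): φ is true.
  8 (successors {1}): φ is true.
  9 (successors {2, 4}): φ is false.
For instance, at 5:
  At 5: <>[]s is true, []s & <>[]p is false, so <>[]s | ([]s & <>[]p) is true.
    At 5: <>[]s requires []s at some successor in {0}.
      []s holds at 0, so <>[]s is true at 5.
    At 5: []s is false, <>[]p is true, so []s & <>[]p is false.
      At 5: []s requires s at every successor {0}.
        s fails at 0, so []s is false at 5.
      At 5: <>[]p requires []p at some successor in {0}.
        []p holds at 0, so <>[]p is true at 5.
Satisfying worlds: {1, 3, 4, 5, 6, 7, 8}

1, 3, 4, 5, 6, 7, 8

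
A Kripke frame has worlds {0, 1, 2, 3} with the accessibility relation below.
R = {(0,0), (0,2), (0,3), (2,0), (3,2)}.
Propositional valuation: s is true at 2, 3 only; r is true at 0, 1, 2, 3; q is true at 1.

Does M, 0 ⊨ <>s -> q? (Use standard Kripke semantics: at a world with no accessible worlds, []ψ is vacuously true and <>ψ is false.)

At 0: <>s is true, q is false, so <>s -> q is false.
  At 0: <>s requires s at some successor in {0, 2, 3}.
    s holds at 2, so <>s is true at 0.

No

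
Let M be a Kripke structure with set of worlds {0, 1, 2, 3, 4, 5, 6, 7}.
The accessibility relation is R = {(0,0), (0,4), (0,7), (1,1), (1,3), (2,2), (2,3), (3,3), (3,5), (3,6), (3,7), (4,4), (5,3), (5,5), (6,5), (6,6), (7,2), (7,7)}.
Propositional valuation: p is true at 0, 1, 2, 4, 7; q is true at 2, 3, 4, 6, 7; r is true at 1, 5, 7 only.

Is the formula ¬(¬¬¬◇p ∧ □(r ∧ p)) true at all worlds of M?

Let φ = ¬(¬¬¬◇p ∧ □(r ∧ p)). Evaluate φ at each world:
  0 (successors {0, 4, 7}): φ is true.
  1 (successors {1, 3}): φ is true.
  2 (successors {2, 3}): φ is true.
  3 (successors {3, 5, 6, 7}): φ is true.
  4 (successors {4}): φ is true.
  5 (successors {3, 5}): φ is true.
  6 (successors {5, 6}): φ is true.
  7 (successors {2, 7}): φ is true.
For instance, at 4:
  At 4: ¬¬¬◇p ∧ □(r ∧ p) is false, so ¬(¬¬¬◇p ∧ □(r ∧ p)) is true.
    At 4: ¬¬¬◇p is false, □(r ∧ p) is false, so ¬¬¬◇p ∧ □(r ∧ p) is false.
      At 4: ¬¬◇p is true, so ¬¬¬◇p is false.
      At 4: □(r ∧ p) requires r ∧ p at every successor {4}.
        r ∧ p fails at 4, so □(r ∧ p) is false at 4.

Yes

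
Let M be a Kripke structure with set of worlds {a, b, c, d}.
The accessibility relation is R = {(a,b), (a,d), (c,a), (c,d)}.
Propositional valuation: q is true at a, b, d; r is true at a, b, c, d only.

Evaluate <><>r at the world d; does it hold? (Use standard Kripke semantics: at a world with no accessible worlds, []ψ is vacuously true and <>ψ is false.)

No

At d: no accessible worlds, so <><>r is false.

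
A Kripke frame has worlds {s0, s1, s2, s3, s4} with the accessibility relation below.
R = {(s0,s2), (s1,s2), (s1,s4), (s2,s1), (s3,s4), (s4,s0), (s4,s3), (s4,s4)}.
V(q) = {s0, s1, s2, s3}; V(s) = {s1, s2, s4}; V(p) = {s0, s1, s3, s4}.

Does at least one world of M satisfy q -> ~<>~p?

Let φ = q -> ~<>~p. Evaluate φ at each world:
  s0 (successors {s2}): φ is false.
  s1 (successors {s2, s4}): φ is false.
  s2 (successors {s1}): φ is true.
  s3 (successors {s4}): φ is true.
  s4 (successors {s0, s3, s4}): φ is true.
Detail at s2 (witness):
  At s2: q is true, ~<>~p is true, so q -> ~<>~p is true.
    At s2: <>~p is false, so ~<>~p is true.
      At s2: <>~p requires ~p at some successor in {s1}.
        At s1: ~p is false.
      So <>~p is false at s2.

Yes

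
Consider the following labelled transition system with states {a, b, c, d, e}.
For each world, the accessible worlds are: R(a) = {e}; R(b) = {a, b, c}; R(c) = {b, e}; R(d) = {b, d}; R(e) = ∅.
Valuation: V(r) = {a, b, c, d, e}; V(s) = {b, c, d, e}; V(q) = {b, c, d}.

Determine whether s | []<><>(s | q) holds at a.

Recall that []ψ holds at a world iff ψ holds at every accessible world, and <>ψ holds iff ψ holds at some accessible world.
At a: s is false, []<><>(s | q) is false, so s | []<><>(s | q) is false.
  At a: []<><>(s | q) requires <><>(s | q) at every successor {e}.
    <><>(s | q) fails at e, so []<><>(s | q) is false at a.
      At e: no accessible worlds, so <><>(s | q) is false.

No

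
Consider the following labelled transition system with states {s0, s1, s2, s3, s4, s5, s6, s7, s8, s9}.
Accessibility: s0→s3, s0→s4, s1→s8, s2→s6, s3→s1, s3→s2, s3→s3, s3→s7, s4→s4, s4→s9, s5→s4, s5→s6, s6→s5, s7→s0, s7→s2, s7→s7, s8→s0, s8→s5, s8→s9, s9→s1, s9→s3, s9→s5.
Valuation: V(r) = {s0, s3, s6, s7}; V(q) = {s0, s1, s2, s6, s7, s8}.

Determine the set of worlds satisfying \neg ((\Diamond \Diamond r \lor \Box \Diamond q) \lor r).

s2, s5

Let φ = \neg ((\Diamond \Diamond r \lor \Box \Diamond q) \lor r). Evaluate φ at each world:
  s0 (successors {s3, s4}): φ is false.
  s1 (successors {s8}): φ is false.
  s2 (successors {s6}): φ is true.
  s3 (successors {s1, s2, s3, s7}): φ is false.
  s4 (successors {s4, s9}): φ is false.
  s5 (successors {s4, s6}): φ is true.
  s6 (successors {s5}): φ is false.
  s7 (successors {s0, s2, s7}): φ is false.
  s8 (successors {s0, s5, s9}): φ is false.
  s9 (successors {s1, s3, s5}): φ is false.
For instance, at s3:
  At s3: (\Diamond \Diamond r \lor \Box \Diamond q) \lor r is true, so \neg ((\Diamond \Diamond r \lor \Box \Diamond q) \lor r) is false.
    At s3: \Diamond \Diamond r \lor \Box \Diamond q is true, r is true, so (\Diamond \Diamond r \lor \Box \Diamond q) \lor r is true.
      At s3: \Diamond \Diamond r is true, \Box \Diamond q is true, so \Diamond \Diamond r \lor \Box \Diamond q is true.
Satisfying worlds: {s2, s5}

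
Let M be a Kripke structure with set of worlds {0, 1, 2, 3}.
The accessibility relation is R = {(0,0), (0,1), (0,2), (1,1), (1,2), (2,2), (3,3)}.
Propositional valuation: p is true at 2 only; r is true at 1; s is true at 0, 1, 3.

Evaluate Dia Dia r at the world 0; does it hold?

Yes

At 0: Dia Dia r requires Dia r at some successor in {0, 1, 2}.
  Dia r holds at 0, so Dia Dia r is true at 0.
    At 0: Dia r requires r at some successor in {0, 1, 2}.
      r holds at 1, so Dia r is true at 0.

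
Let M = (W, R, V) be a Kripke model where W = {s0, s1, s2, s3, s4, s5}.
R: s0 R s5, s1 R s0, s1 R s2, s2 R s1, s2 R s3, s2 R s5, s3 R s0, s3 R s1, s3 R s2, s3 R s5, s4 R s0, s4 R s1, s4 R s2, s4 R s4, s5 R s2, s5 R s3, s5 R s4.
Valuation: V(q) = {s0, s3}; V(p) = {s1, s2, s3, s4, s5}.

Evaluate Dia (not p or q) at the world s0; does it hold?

Recall that Dia ψ holds at a world iff ψ holds at some accessible world.
At s0: Dia (not p or q) requires not p or q at some successor in {s5}.
  At s5: not p or q is false.
So Dia (not p or q) is false at s0.

No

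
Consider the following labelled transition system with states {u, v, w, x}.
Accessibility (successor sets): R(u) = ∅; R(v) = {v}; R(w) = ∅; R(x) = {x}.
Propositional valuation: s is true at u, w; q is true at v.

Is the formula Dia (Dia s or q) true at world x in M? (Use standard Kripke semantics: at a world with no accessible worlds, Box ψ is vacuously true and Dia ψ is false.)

No

At x: Dia (Dia s or q) requires Dia s or q at some successor in {x}.
  At x: Dia s or q is false.
So Dia (Dia s or q) is false at x.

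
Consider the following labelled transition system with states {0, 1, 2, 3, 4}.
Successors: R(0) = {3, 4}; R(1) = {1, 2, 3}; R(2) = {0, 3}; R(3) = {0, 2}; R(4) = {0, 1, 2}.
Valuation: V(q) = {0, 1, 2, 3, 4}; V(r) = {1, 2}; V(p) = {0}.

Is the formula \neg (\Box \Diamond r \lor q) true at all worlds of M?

Let φ = \neg (\Box \Diamond r \lor q). Evaluate φ at each world:
  0 (successors {3, 4}): φ is false.
  1 (successors {1, 2, 3}): φ is false.
  2 (successors {0, 3}): φ is false.
  3 (successors {0, 2}): φ is false.
  4 (successors {0, 1, 2}): φ is false.
Detail at 0 (counterexample):
  At 0: \Box \Diamond r \lor q is true, so \neg (\Box \Diamond r \lor q) is false.
    At 0: \Box \Diamond r is true, q is true, so \Box \Diamond r \lor q is true.
      At 0: \Box \Diamond r requires \Diamond r at every successor {3, 4}.
        At 3: \Diamond r is true.
        At 4: \Diamond r is true.
      So \Box \Diamond r is true at 0.

No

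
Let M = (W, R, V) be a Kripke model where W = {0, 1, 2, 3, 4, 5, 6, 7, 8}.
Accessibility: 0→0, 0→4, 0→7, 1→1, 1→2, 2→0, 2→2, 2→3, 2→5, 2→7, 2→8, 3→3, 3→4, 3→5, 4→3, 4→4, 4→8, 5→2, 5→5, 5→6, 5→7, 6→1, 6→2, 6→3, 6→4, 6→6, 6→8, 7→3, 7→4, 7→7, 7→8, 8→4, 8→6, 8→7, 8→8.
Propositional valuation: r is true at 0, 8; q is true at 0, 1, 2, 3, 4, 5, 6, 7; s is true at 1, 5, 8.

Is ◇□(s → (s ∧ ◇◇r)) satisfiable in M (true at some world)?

Let φ = ◇□(s → (s ∧ ◇◇r)). Evaluate φ at each world:
  0 (successors {0, 4, 7}): φ is true.
  1 (successors {1, 2}): φ is true.
  2 (successors {0, 2, 3, 5, 7, 8}): φ is true.
  3 (successors {3, 4, 5}): φ is true.
  4 (successors {3, 4, 8}): φ is true.
  5 (successors {2, 5, 6, 7}): φ is true.
  6 (successors {1, 2, 3, 4, 6, 8}): φ is true.
  7 (successors {3, 4, 7, 8}): φ is true.
  8 (successors {4, 6, 7, 8}): φ is true.
Detail at 0 (witness):
  At 0: ◇□(s → (s ∧ ◇◇r)) requires □(s → (s ∧ ◇◇r)) at some successor in {0, 4, 7}.
    □(s → (s ∧ ◇◇r)) holds at 0, so ◇□(s → (s ∧ ◇◇r)) is true at 0.
      At 0: □(s → (s ∧ ◇◇r)) requires s → (s ∧ ◇◇r) at every successor {0, 4, 7}.
        At 0: s → (s ∧ ◇◇r) is true.
        At 4: s → (s ∧ ◇◇r) is true.
        At 7: s → (s ∧ ◇◇r) is true.
      So □(s → (s ∧ ◇◇r)) is true at 0.

Yes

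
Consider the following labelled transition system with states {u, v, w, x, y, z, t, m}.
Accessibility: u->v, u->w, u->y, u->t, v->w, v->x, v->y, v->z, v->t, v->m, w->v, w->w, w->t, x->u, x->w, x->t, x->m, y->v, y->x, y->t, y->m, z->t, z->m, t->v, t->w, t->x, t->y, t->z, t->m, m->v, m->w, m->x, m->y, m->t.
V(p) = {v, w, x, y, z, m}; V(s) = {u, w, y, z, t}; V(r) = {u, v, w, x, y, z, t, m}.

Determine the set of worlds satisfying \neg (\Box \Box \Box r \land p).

Recall that \Box ψ holds at a world iff ψ holds at every accessible world, and \Diamond ψ holds iff ψ holds at some accessible world.
Let φ = \neg (\Box \Box \Box r \land p). Evaluate φ at each world:
  u (successors {v, w, y, t}): φ is true.
  v (successors {w, x, y, z, t, m}): φ is false.
  w (successors {v, w, t}): φ is false.
  x (successors {u, w, t, m}): φ is false.
  y (successors {v, x, t, m}): φ is false.
  z (successors {t, m}): φ is false.
  t (successors {v, w, x, y, z, m}): φ is true.
  m (successors {v, w, x, y, t}): φ is false.
For instance, at z:
  At z: \Box \Box \Box r \land p is true, so \neg (\Box \Box \Box r \land p) is false.
    At z: \Box \Box \Box r is true, p is true, so \Box \Box \Box r \land p is true.
      At z: \Box \Box \Box r requires \Box \Box r at every successor {t, m}.
        At t: \Box \Box r is true.
        At m: \Box \Box r is true.
      So \Box \Box \Box r is true at z.
Satisfying worlds: {u, t}

u, t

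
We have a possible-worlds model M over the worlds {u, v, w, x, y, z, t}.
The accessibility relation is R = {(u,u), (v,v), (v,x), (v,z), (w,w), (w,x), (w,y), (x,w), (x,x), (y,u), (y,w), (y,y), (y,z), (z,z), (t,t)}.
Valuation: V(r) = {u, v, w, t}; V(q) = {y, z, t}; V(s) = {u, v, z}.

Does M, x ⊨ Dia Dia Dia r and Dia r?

Yes

At x: Dia Dia Dia r is true, Dia r is true, so Dia Dia Dia r and Dia r is true.
  At x: Dia Dia Dia r requires Dia Dia r at some successor in {w, x}.
    Dia Dia r holds at w, so Dia Dia Dia r is true at x.
      At w: Dia Dia r requires Dia r at some successor in {w, x, y}.
        Dia r holds at w, so Dia Dia r is true at w.
  At x: Dia r requires r at some successor in {w, x}.
    r holds at w, so Dia r is true at x.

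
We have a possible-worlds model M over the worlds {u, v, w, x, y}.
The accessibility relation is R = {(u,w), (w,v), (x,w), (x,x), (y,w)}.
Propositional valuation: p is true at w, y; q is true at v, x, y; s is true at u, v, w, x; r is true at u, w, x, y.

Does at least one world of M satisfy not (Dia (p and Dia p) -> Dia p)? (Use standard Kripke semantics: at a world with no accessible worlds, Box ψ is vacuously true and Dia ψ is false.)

Let φ = not (Dia (p and Dia p) -> Dia p). Evaluate φ at each world:
  u (successors {w}): φ is false.
  v (successors ∅): φ is false.
  w (successors {v}): φ is false.
  x (successors {w, x}): φ is false.
  y (successors {w}): φ is false.
For instance, at x:
  At x: Dia (p and Dia p) -> Dia p is true, so not (Dia (p and Dia p) -> Dia p) is false.
    At x: Dia (p and Dia p) is false, Dia p is true, so Dia (p and Dia p) -> Dia p is true.
      At x: Dia (p and Dia p) requires p and Dia p at some successor in {w, x}.
        At w: p and Dia p is false.
        At x: p and Dia p is false.
      So Dia (p and Dia p) is false at x.
      At x: Dia p requires p at some successor in {w, x}.
        p holds at w, so Dia p is true at x.

No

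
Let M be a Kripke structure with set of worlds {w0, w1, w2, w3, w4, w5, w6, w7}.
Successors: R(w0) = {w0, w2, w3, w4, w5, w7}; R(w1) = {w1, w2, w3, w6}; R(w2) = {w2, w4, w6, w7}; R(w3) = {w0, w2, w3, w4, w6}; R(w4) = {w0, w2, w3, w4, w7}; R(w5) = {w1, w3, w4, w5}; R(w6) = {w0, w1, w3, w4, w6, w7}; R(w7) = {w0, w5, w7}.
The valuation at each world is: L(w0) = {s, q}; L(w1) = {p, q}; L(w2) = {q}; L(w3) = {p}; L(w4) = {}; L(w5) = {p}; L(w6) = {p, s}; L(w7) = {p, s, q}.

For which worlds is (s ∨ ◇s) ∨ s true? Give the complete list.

Let φ = (s ∨ ◇s) ∨ s. Evaluate φ at each world:
  w0 (successors {w0, w2, w3, w4, w5, w7}): φ is true.
  w1 (successors {w1, w2, w3, w6}): φ is true.
  w2 (successors {w2, w4, w6, w7}): φ is true.
  w3 (successors {w0, w2, w3, w4, w6}): φ is true.
  w4 (successors {w0, w2, w3, w4, w7}): φ is true.
  w5 (successors {w1, w3, w4, w5}): φ is false.
  w6 (successors {w0, w1, w3, w4, w6, w7}): φ is true.
  w7 (successors {w0, w5, w7}): φ is true.
For instance, at w6:
  At w6: s ∨ ◇s is true, s is true, so (s ∨ ◇s) ∨ s is true.
    At w6: s is true, ◇s is true, so s ∨ ◇s is true.
      At w6: ◇s requires s at some successor in {w0, w1, w3, w4, w6, w7}.
        s holds at w0, so ◇s is true at w6.
Satisfying worlds: {w0, w1, w2, w3, w4, w6, w7}

w0, w1, w2, w3, w4, w6, w7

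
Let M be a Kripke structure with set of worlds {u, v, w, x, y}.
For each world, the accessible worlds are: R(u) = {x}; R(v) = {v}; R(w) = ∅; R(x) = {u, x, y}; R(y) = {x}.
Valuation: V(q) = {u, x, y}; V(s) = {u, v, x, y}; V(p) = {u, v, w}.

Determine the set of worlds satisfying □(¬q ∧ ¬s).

Let φ = □(¬q ∧ ¬s). Evaluate φ at each world:
  u (successors {x}): φ is false.
  v (successors {v}): φ is false.
  w (successors ∅): φ is true.
  x (successors {u, x, y}): φ is false.
  y (successors {x}): φ is false.
For instance, at u:
  At u: □(¬q ∧ ¬s) requires ¬q ∧ ¬s at every successor {x}.
    ¬q ∧ ¬s fails at x, so □(¬q ∧ ¬s) is false at u.
Satisfying worlds: {w}

w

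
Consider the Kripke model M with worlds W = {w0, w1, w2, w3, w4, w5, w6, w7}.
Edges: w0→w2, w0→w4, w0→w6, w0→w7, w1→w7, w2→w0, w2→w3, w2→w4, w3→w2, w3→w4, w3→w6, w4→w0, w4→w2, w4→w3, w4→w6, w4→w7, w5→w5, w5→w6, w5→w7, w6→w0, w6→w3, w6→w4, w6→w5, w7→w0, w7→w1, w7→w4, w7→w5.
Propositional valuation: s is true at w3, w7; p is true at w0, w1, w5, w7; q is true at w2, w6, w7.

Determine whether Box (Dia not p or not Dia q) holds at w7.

No

Recall that Box ψ holds at a world iff ψ holds at every accessible world, and Dia ψ holds iff ψ holds at some accessible world.
At w7: Box (Dia not p or not Dia q) requires Dia not p or not Dia q at every successor {w0, w1, w4, w5}.
  Dia not p or not Dia q fails at w1, so Box (Dia not p or not Dia q) is false at w7.
    At w1: Dia not p is false, not Dia q is false, so Dia not p or not Dia q is false.
      At w1: Dia not p requires not p at some successor in {w7}.
        At w7: not p is false.
      So Dia not p is false at w1.
      At w1: Dia q is true, so not Dia q is false.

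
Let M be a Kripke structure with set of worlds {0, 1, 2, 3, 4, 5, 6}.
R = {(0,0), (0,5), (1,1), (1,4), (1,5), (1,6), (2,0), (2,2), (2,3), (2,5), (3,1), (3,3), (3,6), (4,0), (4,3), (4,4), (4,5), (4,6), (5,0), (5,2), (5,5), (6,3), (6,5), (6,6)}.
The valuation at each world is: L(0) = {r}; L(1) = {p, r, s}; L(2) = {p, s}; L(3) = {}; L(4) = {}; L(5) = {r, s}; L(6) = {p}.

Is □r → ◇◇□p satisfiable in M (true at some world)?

Recall that □ψ holds at a world iff ψ holds at every accessible world, and ◇ψ holds iff ψ holds at some accessible world.
Let φ = □r → ◇◇□p. Evaluate φ at each world:
  0 (successors {0, 5}): φ is false.
  1 (successors {1, 4, 5, 6}): φ is true.
  2 (successors {0, 2, 3, 5}): φ is true.
  3 (successors {1, 3, 6}): φ is true.
  4 (successors {0, 3, 4, 5, 6}): φ is true.
  5 (successors {0, 2, 5}): φ is true.
  6 (successors {3, 5, 6}): φ is true.
Detail at 1 (witness):
  At 1: □r is false, ◇◇□p is false, so □r → ◇◇□p is true.
    At 1: □r requires r at every successor {1, 4, 5, 6}.
      r fails at 4, so □r is false at 1.
    At 1: ◇◇□p requires ◇□p at some successor in {1, 4, 5, 6}.
      At 1: ◇□p is false.
      At 4: ◇□p is false.
      At 5: ◇□p is false.
      At 6: ◇□p is false.
    So ◇◇□p is false at 1.

Yes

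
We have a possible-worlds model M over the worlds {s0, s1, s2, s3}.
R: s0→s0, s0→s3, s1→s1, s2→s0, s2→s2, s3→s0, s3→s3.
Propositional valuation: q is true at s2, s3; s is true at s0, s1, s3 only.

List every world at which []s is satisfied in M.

Let φ = []s. Evaluate φ at each world:
  s0 (successors {s0, s3}): φ is true.
  s1 (successors {s1}): φ is true.
  s2 (successors {s0, s2}): φ is false.
  s3 (successors {s0, s3}): φ is true.
For instance, at s3:
  At s3: []s requires s at every successor {s0, s3}.
    At s0: s is true.
    At s3: s is true.
  So []s is true at s3.
Satisfying worlds: {s0, s1, s3}

s0, s1, s3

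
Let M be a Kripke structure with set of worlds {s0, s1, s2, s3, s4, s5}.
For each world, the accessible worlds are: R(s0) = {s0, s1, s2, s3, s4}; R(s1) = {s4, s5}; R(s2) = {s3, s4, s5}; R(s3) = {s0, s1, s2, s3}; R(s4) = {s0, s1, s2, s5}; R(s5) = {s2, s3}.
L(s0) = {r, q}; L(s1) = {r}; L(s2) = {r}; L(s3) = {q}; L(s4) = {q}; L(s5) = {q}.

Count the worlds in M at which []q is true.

2

Let φ = []q. Evaluate φ at each world:
  s0 (successors {s0, s1, s2, s3, s4}): φ is false.
  s1 (successors {s4, s5}): φ is true.
  s2 (successors {s3, s4, s5}): φ is true.
  s3 (successors {s0, s1, s2, s3}): φ is false.
  s4 (successors {s0, s1, s2, s5}): φ is false.
  s5 (successors {s2, s3}): φ is false.
For instance, at s1:
  At s1: []q requires q at every successor {s4, s5}.
    At s4: q is true.
    At s5: q is true.
  So []q is true at s1.
Satisfying worlds: {s1, s2}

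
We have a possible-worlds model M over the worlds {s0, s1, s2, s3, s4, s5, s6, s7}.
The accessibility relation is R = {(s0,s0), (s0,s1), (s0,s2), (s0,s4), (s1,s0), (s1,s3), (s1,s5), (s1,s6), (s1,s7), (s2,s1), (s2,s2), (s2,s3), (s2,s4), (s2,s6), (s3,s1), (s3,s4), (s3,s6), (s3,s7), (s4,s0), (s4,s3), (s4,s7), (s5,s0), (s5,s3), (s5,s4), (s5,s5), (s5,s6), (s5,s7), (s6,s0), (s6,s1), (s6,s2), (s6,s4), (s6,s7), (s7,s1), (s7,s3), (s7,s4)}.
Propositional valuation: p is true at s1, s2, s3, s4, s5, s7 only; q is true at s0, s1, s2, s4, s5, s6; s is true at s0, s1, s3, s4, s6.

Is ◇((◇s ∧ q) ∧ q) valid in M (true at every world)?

Yes

Let φ = ◇((◇s ∧ q) ∧ q). Evaluate φ at each world:
  s0 (successors {s0, s1, s2, s4}): φ is true.
  s1 (successors {s0, s3, s5, s6, s7}): φ is true.
  s2 (successors {s1, s2, s3, s4, s6}): φ is true.
  s3 (successors {s1, s4, s6, s7}): φ is true.
  s4 (successors {s0, s3, s7}): φ is true.
  s5 (successors {s0, s3, s4, s5, s6, s7}): φ is true.
  s6 (successors {s0, s1, s2, s4, s7}): φ is true.
  s7 (successors {s1, s3, s4}): φ is true.
For instance, at s4:
  At s4: ◇((◇s ∧ q) ∧ q) requires (◇s ∧ q) ∧ q at some successor in {s0, s3, s7}.
    (◇s ∧ q) ∧ q holds at s0, so ◇((◇s ∧ q) ∧ q) is true at s4.
      At s0: ◇s ∧ q is true, q is true, so (◇s ∧ q) ∧ q is true.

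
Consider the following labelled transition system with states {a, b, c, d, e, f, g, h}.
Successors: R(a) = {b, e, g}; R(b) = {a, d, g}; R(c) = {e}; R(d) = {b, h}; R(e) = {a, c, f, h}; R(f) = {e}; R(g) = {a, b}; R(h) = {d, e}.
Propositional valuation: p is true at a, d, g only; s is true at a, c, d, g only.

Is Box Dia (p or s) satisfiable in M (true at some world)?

Let φ = Box Dia (p or s). Evaluate φ at each world:
  a (successors {b, e, g}): φ is true.
  b (successors {a, d, g}): φ is false.
  c (successors {e}): φ is true.
  d (successors {b, h}): φ is true.
  e (successors {a, c, f, h}): φ is false.
  f (successors {e}): φ is true.
  g (successors {a, b}): φ is true.
  h (successors {d, e}): φ is false.
Detail at a (witness):
  At a: Box Dia (p or s) requires Dia (p or s) at every successor {b, e, g}.
      At b: Dia (p or s) requires p or s at some successor in {a, d, g}.
        p or s holds at a, so Dia (p or s) is true at b.
      At e: Dia (p or s) requires p or s at some successor in {a, c, f, h}.
        p or s holds at a, so Dia (p or s) is true at e.
      At g: Dia (p or s) requires p or s at some successor in {a, b}.
        p or s holds at a, so Dia (p or s) is true at g.
  So Box Dia (p or s) is true at a.

Yes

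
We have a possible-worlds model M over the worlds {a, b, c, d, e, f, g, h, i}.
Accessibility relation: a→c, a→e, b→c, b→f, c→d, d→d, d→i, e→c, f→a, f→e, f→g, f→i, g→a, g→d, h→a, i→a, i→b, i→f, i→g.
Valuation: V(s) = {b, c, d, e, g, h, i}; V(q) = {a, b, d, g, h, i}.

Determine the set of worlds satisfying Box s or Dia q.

a, c, d, e, f, g, h, i

Recall that Box ψ holds at a world iff ψ holds at every accessible world, and Dia ψ holds iff ψ holds at some accessible world.
Let φ = Box s or Dia q. Evaluate φ at each world:
  a (successors {c, e}): φ is true.
  b (successors {c, f}): φ is false.
  c (successors {d}): φ is true.
  d (successors {d, i}): φ is true.
  e (successors {c}): φ is true.
  f (successors {a, e, g, i}): φ is true.
  g (successors {a, d}): φ is true.
  h (successors {a}): φ is true.
  i (successors {a, b, f, g}): φ is true.
For instance, at g:
  At g: Box s is false, Dia q is true, so Box s or Dia q is true.
    At g: Box s requires s at every successor {a, d}.
      s fails at a, so Box s is false at g.
    At g: Dia q requires q at some successor in {a, d}.
      q holds at a, so Dia q is true at g.
Satisfying worlds: {a, c, d, e, f, g, h, i}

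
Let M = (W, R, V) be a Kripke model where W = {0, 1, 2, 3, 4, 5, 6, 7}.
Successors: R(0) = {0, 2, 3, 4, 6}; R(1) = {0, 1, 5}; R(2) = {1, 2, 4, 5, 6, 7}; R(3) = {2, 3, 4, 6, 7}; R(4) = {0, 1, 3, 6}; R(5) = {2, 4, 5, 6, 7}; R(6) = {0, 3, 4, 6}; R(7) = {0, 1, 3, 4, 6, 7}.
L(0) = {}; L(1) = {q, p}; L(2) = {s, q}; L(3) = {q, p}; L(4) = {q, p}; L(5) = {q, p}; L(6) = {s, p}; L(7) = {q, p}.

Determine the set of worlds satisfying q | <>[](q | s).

Let φ = q | <>[](q | s). Evaluate φ at each world:
  0 (successors {0, 2, 3, 4, 6}): φ is true.
  1 (successors {0, 1, 5}): φ is true.
  2 (successors {1, 2, 4, 5, 6, 7}): φ is true.
  3 (successors {2, 3, 4, 6, 7}): φ is true.
  4 (successors {0, 1, 3, 6}): φ is true.
  5 (successors {2, 4, 5, 6, 7}): φ is true.
  6 (successors {0, 3, 4, 6}): φ is true.
  7 (successors {0, 1, 3, 4, 6, 7}): φ is true.
For instance, at 6:
  At 6: q is false, <>[](q | s) is true, so q | <>[](q | s) is true.
    At 6: <>[](q | s) requires [](q | s) at some successor in {0, 3, 4, 6}.
      [](q | s) holds at 3, so <>[](q | s) is true at 6.
Satisfying worlds: {0, 1, 2, 3, 4, 5, 6, 7}

0, 1, 2, 3, 4, 5, 6, 7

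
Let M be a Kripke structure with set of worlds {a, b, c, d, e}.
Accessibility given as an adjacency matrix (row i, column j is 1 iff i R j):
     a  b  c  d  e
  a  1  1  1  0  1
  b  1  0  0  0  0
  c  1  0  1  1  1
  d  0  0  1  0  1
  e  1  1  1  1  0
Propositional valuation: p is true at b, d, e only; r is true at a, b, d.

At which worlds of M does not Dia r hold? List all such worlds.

Recall that Dia ψ holds at a world iff ψ holds at some accessible world.
Let φ = not Dia r. Evaluate φ at each world:
  a (successors {a, b, c, e}): φ is false.
  b (successors {a}): φ is false.
  c (successors {a, c, d, e}): φ is false.
  d (successors {c, e}): φ is true.
  e (successors {a, b, c, d}): φ is false.
For instance, at d:
  At d: Dia r is false, so not Dia r is true.
    At d: Dia r requires r at some successor in {c, e}.
      At c: r is false.
      At e: r is false.
    So Dia r is false at d.
Satisfying worlds: {d}

d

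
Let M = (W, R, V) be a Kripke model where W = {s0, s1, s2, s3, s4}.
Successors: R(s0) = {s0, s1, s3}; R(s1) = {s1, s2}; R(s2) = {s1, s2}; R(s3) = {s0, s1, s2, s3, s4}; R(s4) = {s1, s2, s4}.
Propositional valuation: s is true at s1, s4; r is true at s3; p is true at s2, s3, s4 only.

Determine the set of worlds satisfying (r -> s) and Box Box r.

Recall that Box ψ holds at a world iff ψ holds at every accessible world, and Dia ψ holds iff ψ holds at some accessible world.
Let φ = (r -> s) and Box Box r. Evaluate φ at each world:
  s0 (successors {s0, s1, s3}): φ is false.
  s1 (successors {s1, s2}): φ is false.
  s2 (successors {s1, s2}): φ is false.
  s3 (successors {s0, s1, s2, s3, s4}): φ is false.
  s4 (successors {s1, s2, s4}): φ is false.
For instance, at s1:
  At s1: r -> s is true, Box Box r is false, so (r -> s) and Box Box r is false.
    At s1: Box Box r requires Box r at every successor {s1, s2}.
      Box r fails at s1, so Box Box r is false at s1.
Satisfying worlds: none.

none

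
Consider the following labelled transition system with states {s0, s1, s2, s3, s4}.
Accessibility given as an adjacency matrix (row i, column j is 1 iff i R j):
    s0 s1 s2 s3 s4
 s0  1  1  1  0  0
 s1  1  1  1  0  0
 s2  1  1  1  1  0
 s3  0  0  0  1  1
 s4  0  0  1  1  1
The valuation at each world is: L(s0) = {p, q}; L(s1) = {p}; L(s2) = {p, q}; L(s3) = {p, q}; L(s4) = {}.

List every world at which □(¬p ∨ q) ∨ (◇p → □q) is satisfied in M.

s3, s4

Recall that □ψ holds at a world iff ψ holds at every accessible world, and ◇ψ holds iff ψ holds at some accessible world.
Let φ = □(¬p ∨ q) ∨ (◇p → □q). Evaluate φ at each world:
  s0 (successors {s0, s1, s2}): φ is false.
  s1 (successors {s0, s1, s2}): φ is false.
  s2 (successors {s0, s1, s2, s3}): φ is false.
  s3 (successors {s3, s4}): φ is true.
  s4 (successors {s2, s3, s4}): φ is true.
For instance, at s1:
  At s1: □(¬p ∨ q) is false, ◇p → □q is false, so □(¬p ∨ q) ∨ (◇p → □q) is false.
    At s1: □(¬p ∨ q) requires ¬p ∨ q at every successor {s0, s1, s2}.
      ¬p ∨ q fails at s1, so □(¬p ∨ q) is false at s1.
    At s1: ◇p is true, □q is false, so ◇p → □q is false.
      At s1: ◇p requires p at some successor in {s0, s1, s2}.
        p holds at s0, so ◇p is true at s1.
      At s1: □q requires q at every successor {s0, s1, s2}.
        q fails at s1, so □q is false at s1.
Satisfying worlds: {s3, s4}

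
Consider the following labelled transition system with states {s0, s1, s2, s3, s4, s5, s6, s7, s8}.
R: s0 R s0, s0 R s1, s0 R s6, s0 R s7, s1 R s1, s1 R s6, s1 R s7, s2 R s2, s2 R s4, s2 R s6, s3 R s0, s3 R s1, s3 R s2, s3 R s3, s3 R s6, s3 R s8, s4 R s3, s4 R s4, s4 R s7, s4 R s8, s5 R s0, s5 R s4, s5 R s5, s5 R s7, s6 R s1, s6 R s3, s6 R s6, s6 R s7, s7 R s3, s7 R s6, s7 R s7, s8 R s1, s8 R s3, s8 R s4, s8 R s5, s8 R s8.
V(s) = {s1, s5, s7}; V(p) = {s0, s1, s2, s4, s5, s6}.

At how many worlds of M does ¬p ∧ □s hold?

Let φ = ¬p ∧ □s. Evaluate φ at each world:
  s0 (successors {s0, s1, s6, s7}): φ is false.
  s1 (successors {s1, s6, s7}): φ is false.
  s2 (successors {s2, s4, s6}): φ is false.
  s3 (successors {s0, s1, s2, s3, s6, s8}): φ is false.
  s4 (successors {s3, s4, s7, s8}): φ is false.
  s5 (successors {s0, s4, s5, s7}): φ is false.
  s6 (successors {s1, s3, s6, s7}): φ is false.
  s7 (successors {s3, s6, s7}): φ is false.
  s8 (successors {s1, s3, s4, s5, s8}): φ is false.
For instance, at s8:
  At s8: ¬p is true, □s is false, so ¬p ∧ □s is false.
    At s8: □s requires s at every successor {s1, s3, s4, s5, s8}.
      s fails at s3, so □s is false at s8.
Satisfying worlds: none.

0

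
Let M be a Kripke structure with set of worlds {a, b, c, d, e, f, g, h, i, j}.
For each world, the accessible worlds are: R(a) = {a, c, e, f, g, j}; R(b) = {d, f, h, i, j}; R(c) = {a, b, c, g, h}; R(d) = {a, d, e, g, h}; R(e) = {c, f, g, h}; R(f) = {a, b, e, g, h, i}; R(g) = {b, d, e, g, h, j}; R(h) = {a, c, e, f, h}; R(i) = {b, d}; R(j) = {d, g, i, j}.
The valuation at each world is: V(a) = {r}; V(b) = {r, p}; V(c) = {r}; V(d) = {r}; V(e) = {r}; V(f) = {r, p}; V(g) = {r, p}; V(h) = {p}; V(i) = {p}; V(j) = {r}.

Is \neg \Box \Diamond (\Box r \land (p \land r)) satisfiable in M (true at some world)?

Yes

Let φ = \neg \Box \Diamond (\Box r \land (p \land r)). Evaluate φ at each world:
  a (successors {a, c, e, f, g, j}): φ is true.
  b (successors {d, f, h, i, j}): φ is true.
  c (successors {a, b, c, g, h}): φ is true.
  d (successors {a, d, e, g, h}): φ is true.
  e (successors {c, f, g, h}): φ is true.
  f (successors {a, b, e, g, h, i}): φ is true.
  g (successors {b, d, e, g, h, j}): φ is true.
  h (successors {a, c, e, f, h}): φ is true.
  i (successors {b, d}): φ is true.
  j (successors {d, g, i, j}): φ is true.
Detail at a (witness):
  At a: \Box \Diamond (\Box r \land (p \land r)) is false, so \neg \Box \Diamond (\Box r \land (p \land r)) is true.
    At a: \Box \Diamond (\Box r \land (p \land r)) requires \Diamond (\Box r \land (p \land r)) at every successor {a, c, e, f, g, j}.
      \Diamond (\Box r \land (p \land r)) fails at a, so \Box \Diamond (\Box r \land (p \land r)) is false at a.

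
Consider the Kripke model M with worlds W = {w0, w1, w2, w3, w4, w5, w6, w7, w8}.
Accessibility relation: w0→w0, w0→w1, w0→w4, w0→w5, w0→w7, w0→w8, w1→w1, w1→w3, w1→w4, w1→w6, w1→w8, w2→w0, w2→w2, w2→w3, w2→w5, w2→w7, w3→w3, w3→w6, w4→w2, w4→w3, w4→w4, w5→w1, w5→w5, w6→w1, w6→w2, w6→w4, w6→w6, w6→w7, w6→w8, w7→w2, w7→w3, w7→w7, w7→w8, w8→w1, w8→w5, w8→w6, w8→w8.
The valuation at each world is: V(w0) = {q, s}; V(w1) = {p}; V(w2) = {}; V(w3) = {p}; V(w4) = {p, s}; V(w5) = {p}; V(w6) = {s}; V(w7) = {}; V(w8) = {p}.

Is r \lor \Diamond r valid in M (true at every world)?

Let φ = r \lor \Diamond r. Evaluate φ at each world:
  w0 (successors {w0, w1, w4, w5, w7, w8}): φ is false.
  w1 (successors {w1, w3, w4, w6, w8}): φ is false.
  w2 (successors {w0, w2, w3, w5, w7}): φ is false.
  w3 (successors {w3, w6}): φ is false.
  w4 (successors {w2, w3, w4}): φ is false.
  w5 (successors {w1, w5}): φ is false.
  w6 (successors {w1, w2, w4, w6, w7, w8}): φ is false.
  w7 (successors {w2, w3, w7, w8}): φ is false.
  w8 (successors {w1, w5, w6, w8}): φ is false.
Detail at w0 (counterexample):
  At w0: r is false, \Diamond r is false, so r \lor \Diamond r is false.
    At w0: \Diamond r requires r at some successor in {w0, w1, w4, w5, w7, w8}.
      At w0: r is false.
      At w1: r is false.
      At w4: r is false.
      At w5: r is false.
      At w7: r is false.
      At w8: r is false.
    So \Diamond r is false at w0.

No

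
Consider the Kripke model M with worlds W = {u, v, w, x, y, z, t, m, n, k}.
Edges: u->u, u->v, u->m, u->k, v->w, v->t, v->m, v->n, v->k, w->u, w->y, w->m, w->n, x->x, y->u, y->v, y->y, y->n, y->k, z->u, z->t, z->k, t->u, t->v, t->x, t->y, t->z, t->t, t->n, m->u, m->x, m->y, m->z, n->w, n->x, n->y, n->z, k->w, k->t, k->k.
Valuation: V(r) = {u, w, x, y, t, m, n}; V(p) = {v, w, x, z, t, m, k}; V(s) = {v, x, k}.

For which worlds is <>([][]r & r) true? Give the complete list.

x, t, m, n

Let φ = <>([][]r & r). Evaluate φ at each world:
  u (successors {u, v, m, k}): φ is false.
  v (successors {w, t, m, n, k}): φ is false.
  w (successors {u, y, m, n}): φ is false.
  x (successors {x}): φ is true.
  y (successors {u, v, y, n, k}): φ is false.
  z (successors {u, t, k}): φ is false.
  t (successors {u, v, x, y, z, t, n}): φ is true.
  m (successors {u, x, y, z}): φ is true.
  n (successors {w, x, y, z}): φ is true.
  k (successors {w, t, k}): φ is false.
For instance, at y:
  At y: <>([][]r & r) requires [][]r & r at some successor in {u, v, y, n, k}.
    At u: [][]r & r is false.
    At v: [][]r & r is false.
    At y: [][]r & r is false.
    At n: [][]r & r is false.
    At k: [][]r & r is false.
  So <>([][]r & r) is false at y.
Satisfying worlds: {x, t, m, n}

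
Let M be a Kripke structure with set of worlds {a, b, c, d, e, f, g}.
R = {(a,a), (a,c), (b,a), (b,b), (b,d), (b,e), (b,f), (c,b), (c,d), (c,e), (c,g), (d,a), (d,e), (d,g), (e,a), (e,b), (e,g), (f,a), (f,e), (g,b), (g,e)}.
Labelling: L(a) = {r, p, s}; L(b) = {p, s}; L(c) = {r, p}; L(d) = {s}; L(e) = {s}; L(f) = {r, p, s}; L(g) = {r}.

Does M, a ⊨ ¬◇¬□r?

At a: ◇¬□r is true, so ¬◇¬□r is false.
  At a: ◇¬□r requires ¬□r at some successor in {a, c}.
    ¬□r holds at c, so ◇¬□r is true at a.
      At c: □r is false, so ¬□r is true.

No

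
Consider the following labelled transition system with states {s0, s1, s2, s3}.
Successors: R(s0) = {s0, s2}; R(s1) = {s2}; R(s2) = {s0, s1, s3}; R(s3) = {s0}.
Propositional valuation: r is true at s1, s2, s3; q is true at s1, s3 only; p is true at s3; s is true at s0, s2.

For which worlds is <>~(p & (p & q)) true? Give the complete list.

s0, s1, s2, s3

Recall that <>ψ holds at a world iff ψ holds at some accessible world.
Let φ = <>~(p & (p & q)). Evaluate φ at each world:
  s0 (successors {s0, s2}): φ is true.
  s1 (successors {s2}): φ is true.
  s2 (successors {s0, s1, s3}): φ is true.
  s3 (successors {s0}): φ is true.
For instance, at s2:
  At s2: <>~(p & (p & q)) requires ~(p & (p & q)) at some successor in {s0, s1, s3}.
    ~(p & (p & q)) holds at s0, so <>~(p & (p & q)) is true at s2.
Satisfying worlds: {s0, s1, s2, s3}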